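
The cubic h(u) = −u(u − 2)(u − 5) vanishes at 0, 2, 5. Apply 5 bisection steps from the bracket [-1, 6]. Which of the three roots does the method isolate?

m = 2.5, h(m) = 3.125 (+); new bracket [2.5, 6]
m = 4.25, h(m) = 7.171875 (+); new bracket [4.25, 6]
m = 5.125, h(m) = -2.001953 (−); new bracket [4.25, 5.125]
m = 4.6875, h(m) = 3.9368 (+); new bracket [4.6875, 5.125]
m = 4.90625, h(m) = 1.3368 (+); new bracket [4.90625, 5.125]

5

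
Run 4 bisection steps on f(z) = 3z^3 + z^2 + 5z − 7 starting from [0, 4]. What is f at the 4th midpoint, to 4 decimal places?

midpoint 2: f = 31 > 0 → [0, 2]
midpoint 1: f = 2 > 0 → [0, 1]
midpoint 0.5: f = -3.875 < 0 → [0.5, 1]
midpoint 0.75: f = -1.4219 < 0 → [0.75, 1]

-1.4219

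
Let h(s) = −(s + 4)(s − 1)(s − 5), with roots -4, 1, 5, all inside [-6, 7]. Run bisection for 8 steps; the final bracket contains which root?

-4

midpoint 0.5: h = -10.125 < 0 → [-6, 0.5]
midpoint -2.75: h = -36.328125 < 0 → [-6, -2.75]
midpoint -4.375: h = 18.896484 > 0 → [-4.375, -2.75]
midpoint -3.5625: h = -17.0916 < 0 → [-4.375, -3.5625]
midpoint -3.96875: h = -1.3926 < 0 → [-4.375, -3.96875]
midpoint -4.171875: h = 8.153 > 0 → [-4.171875, -3.96875]
midpoint -4.0703125: h = 3.2336 > 0 → [-4.0703125, -3.96875]
midpoint -4.01953125: h = 0.8843 > 0 → [-4.01953125, -3.96875]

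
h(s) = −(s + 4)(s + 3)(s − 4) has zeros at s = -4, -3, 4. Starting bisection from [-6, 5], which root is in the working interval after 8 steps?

4

h(-0.5) = 39.375 > 0, so the root lies in [-0.5, 5]
h(2.25) = 57.421875 > 0, so the root lies in [2.25, 5]
h(3.625) = 18.943359 > 0, so the root lies in [3.625, 5]
h(4.3125) = -18.9954 < 0, so the root lies in [3.625, 4.3125]
h(3.96875) = 1.7354 > 0, so the root lies in [3.96875, 4.3125]
h(4.140625) = -8.1744 < 0, so the root lies in [3.96875, 4.140625]
h(4.0546875) = -3.1075 < 0, so the root lies in [3.96875, 4.0546875]
h(4.01171875) = -0.6583 < 0, so the root lies in [3.96875, 4.01171875]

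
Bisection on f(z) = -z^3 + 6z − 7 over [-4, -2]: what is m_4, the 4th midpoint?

z = -3 gives f = 2, positive; keep [-3, -2]
z = -2.5 gives f = -6.375, negative; keep [-3, -2.5]
z = -2.75 gives f = -2.703125, negative; keep [-3, -2.75]
z = -2.875 gives f = -0.4863, negative; keep [-3, -2.875]

-2.875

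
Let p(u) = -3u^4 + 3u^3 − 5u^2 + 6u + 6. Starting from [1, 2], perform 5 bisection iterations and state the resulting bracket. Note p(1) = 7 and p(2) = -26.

p(1.5) = -1.3125 < 0, so the root lies in [1, 1.5]
p(1.25) = 4.222656 > 0, so the root lies in [1.25, 1.5]
p(1.375) = 1.872314 > 0, so the root lies in [1.375, 1.5]
p(1.4375) = 0.3942 > 0, so the root lies in [1.4375, 1.5]
p(1.46875) = -0.4292 < 0, so the root lies in [1.4375, 1.46875]

[1.4375, 1.46875]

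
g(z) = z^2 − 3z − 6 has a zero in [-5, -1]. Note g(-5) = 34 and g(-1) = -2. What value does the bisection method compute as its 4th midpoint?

g(-3) = 12 > 0, so the root lies in [-3, -1]
g(-2) = 4 > 0, so the root lies in [-2, -1]
g(-1.5) = 0.75 > 0, so the root lies in [-1.5, -1]
g(-1.25) = -0.6875 < 0, so the root lies in [-1.5, -1.25]

-1.25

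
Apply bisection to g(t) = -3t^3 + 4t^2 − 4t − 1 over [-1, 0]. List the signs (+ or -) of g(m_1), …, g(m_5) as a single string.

++--+

midpoint -0.5: g = 2.375 > 0 → [-0.5, 0]
midpoint -0.25: g = 0.296875 > 0 → [-0.25, 0]
midpoint -0.125: g = -0.431641 < 0 → [-0.25, -0.125]
midpoint -0.1875: g = -0.0896 < 0 → [-0.25, -0.1875]
midpoint -0.21875: g = 0.0978 > 0 → [-0.21875, -0.1875]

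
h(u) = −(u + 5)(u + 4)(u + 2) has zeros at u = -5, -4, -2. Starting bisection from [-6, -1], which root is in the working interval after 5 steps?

u = -3.5 gives h = 1.125, positive; keep [-3.5, -1]
u = -2.25 gives h = 1.203125, positive; keep [-2.25, -1]
u = -1.625 gives h = -3.005859, negative; keep [-2.25, -1.625]
u = -1.9375 gives h = -0.3948, negative; keep [-2.25, -1.9375]
u = -2.09375 gives h = 0.5194, positive; keep [-2.09375, -1.9375]

-2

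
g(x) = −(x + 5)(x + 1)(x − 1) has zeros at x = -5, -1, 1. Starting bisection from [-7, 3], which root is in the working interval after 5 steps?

-5

g(-2) = -9 < 0, so the root lies in [-7, -2]
g(-4.5) = -9.625 < 0, so the root lies in [-7, -4.5]
g(-5.75) = 24.046875 > 0, so the root lies in [-5.75, -4.5]
g(-5.125) = 3.1582 > 0, so the root lies in [-5.125, -4.5]
g(-4.8125) = -4.155 < 0, so the root lies in [-5.125, -4.8125]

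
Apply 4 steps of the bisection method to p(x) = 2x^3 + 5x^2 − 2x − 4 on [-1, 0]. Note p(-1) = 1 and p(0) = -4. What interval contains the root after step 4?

[-0.875, -0.8125]

p(-0.5) = -2 < 0, so the root lies in [-1, -0.5]
p(-0.75) = -0.53125 < 0, so the root lies in [-1, -0.75]
p(-0.875) = 0.238281 > 0, so the root lies in [-0.875, -0.75]
p(-0.8125) = -0.147 < 0, so the root lies in [-0.875, -0.8125]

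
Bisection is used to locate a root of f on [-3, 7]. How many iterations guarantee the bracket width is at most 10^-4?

Width after n steps is 10/2^n. Need 2^n ≥ 10/10^-4 = 100000.
2^16 = 65536 < 100000 ≤ 2^17 = 131072, so n = 17.

17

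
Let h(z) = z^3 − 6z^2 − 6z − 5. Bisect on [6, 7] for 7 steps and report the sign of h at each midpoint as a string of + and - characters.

----+--

m = 6.5, h(m) = -22.875 (−); new bracket [6.5, 7]
m = 6.75, h(m) = -11.328125 (−); new bracket [6.75, 7]
m = 6.875, h(m) = -4.892578 (−); new bracket [6.875, 7]
m = 6.9375, h(m) = -1.5042 (−); new bracket [6.9375, 7]
m = 6.96875, h(m) = 0.2334 (+); new bracket [6.9375, 6.96875]
m = 6.953125, h(m) = -0.639 (−); new bracket [6.953125, 6.96875]
m = 6.9609375, h(m) = -0.2037 (−); new bracket [6.9609375, 6.96875]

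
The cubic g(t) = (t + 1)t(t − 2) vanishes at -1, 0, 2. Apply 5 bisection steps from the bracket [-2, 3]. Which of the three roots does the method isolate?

midpoint 0.5: g = -1.125 < 0 → [0.5, 3]
midpoint 1.75: g = -1.203125 < 0 → [1.75, 3]
midpoint 2.375: g = 3.005859 > 0 → [1.75, 2.375]
midpoint 2.0625: g = 0.3948 > 0 → [1.75, 2.0625]
midpoint 1.90625: g = -0.5194 < 0 → [1.90625, 2.0625]

2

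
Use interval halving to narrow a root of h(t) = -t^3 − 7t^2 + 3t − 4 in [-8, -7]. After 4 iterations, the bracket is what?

[-7.5, -7.4375]

t = -7.5 gives h = 1.625, positive; keep [-7.5, -7]
t = -7.25 gives h = -12.609375, negative; keep [-7.5, -7.25]
t = -7.375 gives h = -5.728516, negative; keep [-7.5, -7.375]
t = -7.4375 gives h = -2.1116, negative; keep [-7.5, -7.4375]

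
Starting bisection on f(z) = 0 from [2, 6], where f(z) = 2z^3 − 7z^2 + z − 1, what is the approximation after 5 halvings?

3.375

f(4) = 19 > 0, so the root lies in [2, 4]
f(3) = -7 < 0, so the root lies in [3, 4]
f(3.5) = 2.5 > 0, so the root lies in [3, 3.5]
f(3.25) = -3.0312 < 0, so the root lies in [3.25, 3.5]
f(3.375) = -0.4727 < 0, so the root lies in [3.375, 3.5]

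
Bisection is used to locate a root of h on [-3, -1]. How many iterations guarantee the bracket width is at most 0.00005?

16

Width after n steps is 2/2^n. Need 2^n ≥ 2/0.00005 = 40000.
2^15 = 32768 < 40000 ≤ 2^16 = 65536, so n = 16.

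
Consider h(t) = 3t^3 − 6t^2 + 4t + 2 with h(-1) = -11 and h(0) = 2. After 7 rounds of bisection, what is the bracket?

midpoint -0.5: h = -1.875 < 0 → [-0.5, 0]
midpoint -0.25: h = 0.578125 > 0 → [-0.5, -0.25]
midpoint -0.375: h = -0.501953 < 0 → [-0.375, -0.25]
midpoint -0.3125: h = 0.0725 > 0 → [-0.375, -0.3125]
midpoint -0.34375: h = -0.2058 < 0 → [-0.34375, -0.3125]
midpoint -0.328125: h = -0.0645 < 0 → [-0.328125, -0.3125]
midpoint -0.3203125: h = 0.0046 > 0 → [-0.328125, -0.3203125]

[-0.328125, -0.3203125]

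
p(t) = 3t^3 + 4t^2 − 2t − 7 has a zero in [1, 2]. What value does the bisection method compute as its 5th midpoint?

p(1.5) = 9.125 > 0, so the root lies in [1, 1.5]
p(1.25) = 2.609375 > 0, so the root lies in [1, 1.25]
p(1.125) = 0.083984 > 0, so the root lies in [1, 1.125]
p(1.0625) = -1.011 < 0, so the root lies in [1.0625, 1.125]
p(1.09375) = -0.477 < 0, so the root lies in [1.09375, 1.125]

1.09375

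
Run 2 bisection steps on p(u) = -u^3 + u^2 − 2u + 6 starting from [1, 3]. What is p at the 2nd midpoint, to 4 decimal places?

midpoint 2: p = -2 < 0 → [1, 2]
midpoint 1.5: p = 1.875 > 0 → [1.5, 2]

1.8750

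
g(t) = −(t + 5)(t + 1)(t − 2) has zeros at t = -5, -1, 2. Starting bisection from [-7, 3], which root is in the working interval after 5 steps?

-5

midpoint -2: g = -12 < 0 → [-7, -2]
midpoint -4.5: g = -11.375 < 0 → [-7, -4.5]
midpoint -5.75: g = 27.609375 > 0 → [-5.75, -4.5]
midpoint -5.125: g = 3.6738 > 0 → [-5.125, -4.5]
midpoint -4.8125: g = -4.8699 < 0 → [-5.125, -4.8125]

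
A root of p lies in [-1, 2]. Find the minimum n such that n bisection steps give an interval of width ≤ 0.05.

Width after n steps is 3/2^n. Need 2^n ≥ 3/0.05 = 60.
2^5 = 32 < 60 ≤ 2^6 = 64, so n = 6.

6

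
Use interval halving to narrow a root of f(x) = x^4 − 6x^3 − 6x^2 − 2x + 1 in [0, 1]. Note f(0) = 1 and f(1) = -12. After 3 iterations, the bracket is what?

[0.25, 0.375]

x = 0.5 gives f = -2.1875, negative; keep [0, 0.5]
x = 0.25 gives f = 0.035156, positive; keep [0.25, 0.5]
x = 0.375 gives f = -0.890381, negative; keep [0.25, 0.375]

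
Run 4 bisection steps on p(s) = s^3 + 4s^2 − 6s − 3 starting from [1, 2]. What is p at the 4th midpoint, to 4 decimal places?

m = 1.5, p(m) = 0.375 (+); new bracket [1, 1.5]
m = 1.25, p(m) = -2.296875 (−); new bracket [1.25, 1.5]
m = 1.375, p(m) = -1.087891 (−); new bracket [1.375, 1.5]
m = 1.4375, p(m) = -0.3889 (−); new bracket [1.4375, 1.5]

-0.3889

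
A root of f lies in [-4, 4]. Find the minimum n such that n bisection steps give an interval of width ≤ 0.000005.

21

Width after n steps is 8/2^n. Need 2^n ≥ 8/0.000005 = 1600000.
2^20 = 1048576 < 1600000 ≤ 2^21 = 2097152, so n = 21.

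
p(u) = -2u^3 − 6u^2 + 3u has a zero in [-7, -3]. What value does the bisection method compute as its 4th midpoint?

midpoint -5: p = 85 > 0 → [-5, -3]
midpoint -4: p = 20 > 0 → [-4, -3]
midpoint -3.5: p = 1.75 > 0 → [-3.5, -3]
midpoint -3.25: p = -4.4688 < 0 → [-3.5, -3.25]

-3.25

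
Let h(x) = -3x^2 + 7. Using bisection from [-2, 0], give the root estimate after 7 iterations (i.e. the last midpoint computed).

h(-1) = 4 > 0, so the root lies in [-2, -1]
h(-1.5) = 0.25 > 0, so the root lies in [-2, -1.5]
h(-1.75) = -2.1875 < 0, so the root lies in [-1.75, -1.5]
h(-1.625) = -0.9219 < 0, so the root lies in [-1.625, -1.5]
h(-1.5625) = -0.3242 < 0, so the root lies in [-1.5625, -1.5]
h(-1.53125) = -0.0342 < 0, so the root lies in [-1.53125, -1.5]
h(-1.515625) = 0.1086 > 0, so the root lies in [-1.53125, -1.515625]

-1.515625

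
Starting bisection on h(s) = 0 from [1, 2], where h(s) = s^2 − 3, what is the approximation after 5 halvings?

1.71875

m = 1.5, h(m) = -0.75 (−); new bracket [1.5, 2]
m = 1.75, h(m) = 0.0625 (+); new bracket [1.5, 1.75]
m = 1.625, h(m) = -0.359375 (−); new bracket [1.625, 1.75]
m = 1.6875, h(m) = -0.1523 (−); new bracket [1.6875, 1.75]
m = 1.71875, h(m) = -0.0459 (−); new bracket [1.71875, 1.75]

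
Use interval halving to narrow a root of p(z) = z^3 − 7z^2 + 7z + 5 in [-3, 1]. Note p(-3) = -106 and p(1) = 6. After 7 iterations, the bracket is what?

[-0.5, -0.46875]

m = -1, p(m) = -10 (−); new bracket [-1, 1]
m = 0, p(m) = 5 (+); new bracket [-1, 0]
m = -0.5, p(m) = -0.375 (−); new bracket [-0.5, 0]
m = -0.25, p(m) = 2.7969 (+); new bracket [-0.5, -0.25]
m = -0.375, p(m) = 1.3379 (+); new bracket [-0.5, -0.375]
m = -0.4375, p(m) = 0.5139 (+); new bracket [-0.5, -0.4375]
m = -0.46875, p(m) = 0.0777 (+); new bracket [-0.5, -0.46875]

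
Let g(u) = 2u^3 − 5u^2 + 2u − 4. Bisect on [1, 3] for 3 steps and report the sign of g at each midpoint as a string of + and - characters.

u = 2 gives g = -4, negative; keep [2, 3]
u = 2.5 gives g = 1, positive; keep [2, 2.5]
u = 2.25 gives g = -2.03125, negative; keep [2.25, 2.5]

-+-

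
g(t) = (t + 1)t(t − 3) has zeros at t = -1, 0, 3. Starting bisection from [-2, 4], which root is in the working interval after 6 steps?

3

m = 1, g(m) = -4 (−); new bracket [1, 4]
m = 2.5, g(m) = -4.375 (−); new bracket [2.5, 4]
m = 3.25, g(m) = 3.453125 (+); new bracket [2.5, 3.25]
m = 2.875, g(m) = -1.3926 (−); new bracket [2.875, 3.25]
m = 3.0625, g(m) = 0.7776 (+); new bracket [2.875, 3.0625]
m = 2.96875, g(m) = -0.3682 (−); new bracket [2.96875, 3.0625]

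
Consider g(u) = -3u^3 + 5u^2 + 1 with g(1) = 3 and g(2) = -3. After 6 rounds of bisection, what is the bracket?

[1.765625, 1.78125]

u = 1.5 gives g = 2.125, positive; keep [1.5, 2]
u = 1.75 gives g = 0.234375, positive; keep [1.75, 2]
u = 1.875 gives g = -1.197266, negative; keep [1.75, 1.875]
u = 1.8125 gives g = -0.4373, negative; keep [1.75, 1.8125]
u = 1.78125 gives g = -0.0907, negative; keep [1.75, 1.78125]
u = 1.765625 gives g = 0.0745, positive; keep [1.765625, 1.78125]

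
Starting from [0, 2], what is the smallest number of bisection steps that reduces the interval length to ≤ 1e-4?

15

Width after n steps is 2/2^n. Need 2^n ≥ 2/1e-4 = 20000.
2^14 = 16384 < 20000 ≤ 2^15 = 32768, so n = 15.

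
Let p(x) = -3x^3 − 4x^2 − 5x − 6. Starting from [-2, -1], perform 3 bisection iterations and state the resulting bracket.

[-1.375, -1.25]

midpoint -1.5: p = 2.625 > 0 → [-1.5, -1]
midpoint -1.25: p = -0.140625 < 0 → [-1.5, -1.25]
midpoint -1.375: p = 1.111328 > 0 → [-1.375, -1.25]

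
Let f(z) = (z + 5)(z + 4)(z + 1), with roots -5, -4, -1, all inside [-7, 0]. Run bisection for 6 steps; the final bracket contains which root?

-1

midpoint -3.5: f = -1.875 < 0 → [-3.5, 0]
midpoint -1.75: f = -5.484375 < 0 → [-1.75, 0]
midpoint -0.875: f = 1.611328 > 0 → [-1.75, -0.875]
midpoint -1.3125: f = -3.0969 < 0 → [-1.3125, -0.875]
midpoint -1.09375: f = -1.0643 < 0 → [-1.09375, -0.875]
midpoint -0.984375: f = 0.1892 > 0 → [-1.09375, -0.984375]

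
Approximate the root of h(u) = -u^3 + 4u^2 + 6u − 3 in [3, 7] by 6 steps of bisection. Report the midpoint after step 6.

5.0625

u = 5 gives h = 2, positive; keep [5, 7]
u = 6 gives h = -39, negative; keep [5, 6]
u = 5.5 gives h = -15.375, negative; keep [5, 5.5]
u = 5.25 gives h = -5.9531, negative; keep [5, 5.25]
u = 5.125 gives h = -1.7988, negative; keep [5, 5.125]
u = 5.0625 gives h = 0.1443, positive; keep [5.0625, 5.125]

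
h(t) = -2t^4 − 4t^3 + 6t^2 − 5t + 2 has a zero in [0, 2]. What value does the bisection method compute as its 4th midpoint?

0.625

m = 1, h(m) = -3 (−); new bracket [0, 1]
m = 0.5, h(m) = 0.375 (+); new bracket [0.5, 1]
m = 0.75, h(m) = -0.695312 (−); new bracket [0.5, 0.75]
m = 0.625, h(m) = -0.063 (−); new bracket [0.5, 0.625]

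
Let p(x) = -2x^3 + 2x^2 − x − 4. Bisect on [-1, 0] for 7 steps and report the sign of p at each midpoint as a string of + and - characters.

---++--

x = -0.5 gives p = -2.75, negative; keep [-1, -0.5]
x = -0.75 gives p = -1.28125, negative; keep [-1, -0.75]
x = -0.875 gives p = -0.253906, negative; keep [-1, -0.875]
x = -0.9375 gives p = 0.3433, positive; keep [-0.9375, -0.875]
x = -0.90625 gives p = 0.0374, positive; keep [-0.90625, -0.875]
x = -0.890625 gives p = -0.11, negative; keep [-0.90625, -0.890625]
x = -0.8984375 gives p = -0.0368, negative; keep [-0.90625, -0.8984375]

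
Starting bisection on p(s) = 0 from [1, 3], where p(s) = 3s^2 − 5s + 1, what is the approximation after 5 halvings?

1.4375

p(2) = 3 > 0, so the root lies in [1, 2]
p(1.5) = 0.25 > 0, so the root lies in [1, 1.5]
p(1.25) = -0.5625 < 0, so the root lies in [1.25, 1.5]
p(1.375) = -0.2031 < 0, so the root lies in [1.375, 1.5]
p(1.4375) = 0.0117 > 0, so the root lies in [1.375, 1.4375]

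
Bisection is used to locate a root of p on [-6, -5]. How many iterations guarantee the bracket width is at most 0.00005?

Width after n steps is 1/2^n. Need 2^n ≥ 1/0.00005 = 20000.
2^14 = 16384 < 20000 ≤ 2^15 = 32768, so n = 15.

15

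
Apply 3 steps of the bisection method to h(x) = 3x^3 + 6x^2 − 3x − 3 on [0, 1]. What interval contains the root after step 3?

[0.75, 0.875]

x = 0.5 gives h = -2.625, negative; keep [0.5, 1]
x = 0.75 gives h = -0.609375, negative; keep [0.75, 1]
x = 0.875 gives h = 0.978516, positive; keep [0.75, 0.875]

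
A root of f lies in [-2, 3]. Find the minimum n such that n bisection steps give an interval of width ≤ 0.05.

Width after n steps is 5/2^n. Need 2^n ≥ 5/0.05 = 100.
2^6 = 64 < 100 ≤ 2^7 = 128, so n = 7.

7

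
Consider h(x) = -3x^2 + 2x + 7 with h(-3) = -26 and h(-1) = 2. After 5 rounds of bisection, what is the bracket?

[-1.25, -1.1875]

midpoint -2: h = -9 < 0 → [-2, -1]
midpoint -1.5: h = -2.75 < 0 → [-1.5, -1]
midpoint -1.25: h = -0.1875 < 0 → [-1.25, -1]
midpoint -1.125: h = 0.9531 > 0 → [-1.25, -1.125]
midpoint -1.1875: h = 0.3945 > 0 → [-1.25, -1.1875]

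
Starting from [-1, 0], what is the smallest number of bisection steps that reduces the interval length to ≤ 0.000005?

Width after n steps is 1/2^n. Need 2^n ≥ 1/0.000005 = 200000.
2^17 = 131072 < 200000 ≤ 2^18 = 262144, so n = 18.

18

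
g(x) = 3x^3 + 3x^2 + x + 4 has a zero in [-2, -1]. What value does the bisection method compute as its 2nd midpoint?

x = -1.5 gives g = -0.875, negative; keep [-1.5, -1]
x = -1.25 gives g = 1.578125, positive; keep [-1.5, -1.25]

-1.25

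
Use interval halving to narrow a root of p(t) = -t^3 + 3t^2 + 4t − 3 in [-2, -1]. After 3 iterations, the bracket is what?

p(-1.5) = 1.125 > 0, so the root lies in [-1.5, -1]
p(-1.25) = -1.359375 < 0, so the root lies in [-1.5, -1.25]
p(-1.375) = -0.228516 < 0, so the root lies in [-1.5, -1.375]

[-1.5, -1.375]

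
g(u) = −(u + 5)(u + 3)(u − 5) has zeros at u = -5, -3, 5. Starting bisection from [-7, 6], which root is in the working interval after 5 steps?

5

m = -0.5, g(m) = 61.875 (+); new bracket [-0.5, 6]
m = 2.75, g(m) = 100.265625 (+); new bracket [2.75, 6]
m = 4.375, g(m) = 43.212891 (+); new bracket [4.375, 6]
m = 5.1875, g(m) = -15.6394 (−); new bracket [4.375, 5.1875]
m = 4.78125, g(m) = 16.6491 (+); new bracket [4.78125, 5.1875]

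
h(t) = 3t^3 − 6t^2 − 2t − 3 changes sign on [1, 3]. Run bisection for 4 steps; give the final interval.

m = 2, h(m) = -7 (−); new bracket [2, 3]
m = 2.5, h(m) = 1.375 (+); new bracket [2, 2.5]
m = 2.25, h(m) = -3.703125 (−); new bracket [2.25, 2.5]
m = 2.375, h(m) = -1.4043 (−); new bracket [2.375, 2.5]

[2.375, 2.5]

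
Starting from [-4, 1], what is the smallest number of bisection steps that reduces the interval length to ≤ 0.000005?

20

Width after n steps is 5/2^n. Need 2^n ≥ 5/0.000005 = 1000000.
2^19 = 524288 < 1000000 ≤ 2^20 = 1048576, so n = 20.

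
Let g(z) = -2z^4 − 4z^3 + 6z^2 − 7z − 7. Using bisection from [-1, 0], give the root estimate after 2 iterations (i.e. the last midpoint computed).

-0.75

z = -0.5 gives g = -1.625, negative; keep [-1, -0.5]
z = -0.75 gives g = 2.679688, positive; keep [-0.75, -0.5]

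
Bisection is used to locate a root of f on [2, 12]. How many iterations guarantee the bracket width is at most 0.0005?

Width after n steps is 10/2^n. Need 2^n ≥ 10/0.0005 = 20000.
2^14 = 16384 < 20000 ≤ 2^15 = 32768, so n = 15.

15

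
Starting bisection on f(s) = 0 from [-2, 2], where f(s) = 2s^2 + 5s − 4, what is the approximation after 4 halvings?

0.75

midpoint 0: f = -4 < 0 → [0, 2]
midpoint 1: f = 3 > 0 → [0, 1]
midpoint 0.5: f = -1 < 0 → [0.5, 1]
midpoint 0.75: f = 0.875 > 0 → [0.5, 0.75]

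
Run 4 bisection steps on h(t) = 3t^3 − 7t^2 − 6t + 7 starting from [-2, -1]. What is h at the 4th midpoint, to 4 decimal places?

-0.7698

h(-1.5) = -9.875 < 0, so the root lies in [-1.5, -1]
h(-1.25) = -2.296875 < 0, so the root lies in [-1.25, -1]
h(-1.125) = 0.619141 > 0, so the root lies in [-1.25, -1.125]
h(-1.1875) = -0.7698 < 0, so the root lies in [-1.1875, -1.125]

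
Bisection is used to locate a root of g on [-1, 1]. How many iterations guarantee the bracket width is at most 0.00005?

Width after n steps is 2/2^n. Need 2^n ≥ 2/0.00005 = 40000.
2^15 = 32768 < 40000 ≤ 2^16 = 65536, so n = 16.

16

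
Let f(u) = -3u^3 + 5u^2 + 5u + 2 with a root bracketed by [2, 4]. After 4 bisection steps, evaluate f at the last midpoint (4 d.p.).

1.8887

m = 3, f(m) = -19 (−); new bracket [2, 3]
m = 2.5, f(m) = -1.125 (−); new bracket [2, 2.5]
m = 2.25, f(m) = 4.390625 (+); new bracket [2.25, 2.5]
m = 2.375, f(m) = 1.8887 (+); new bracket [2.375, 2.5]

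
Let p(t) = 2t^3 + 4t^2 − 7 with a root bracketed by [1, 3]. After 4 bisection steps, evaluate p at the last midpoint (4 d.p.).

0.9102

p(2) = 25 > 0, so the root lies in [1, 2]
p(1.5) = 8.75 > 0, so the root lies in [1, 1.5]
p(1.25) = 3.15625 > 0, so the root lies in [1, 1.25]
p(1.125) = 0.9102 > 0, so the root lies in [1, 1.125]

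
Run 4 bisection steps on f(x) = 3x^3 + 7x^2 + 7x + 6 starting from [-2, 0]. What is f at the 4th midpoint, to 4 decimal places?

x = -1 gives f = 3, positive; keep [-2, -1]
x = -1.5 gives f = 1.125, positive; keep [-2, -1.5]
x = -1.75 gives f = -0.890625, negative; keep [-1.75, -1.5]
x = -1.625 gives f = 0.2363, positive; keep [-1.75, -1.625]

0.2363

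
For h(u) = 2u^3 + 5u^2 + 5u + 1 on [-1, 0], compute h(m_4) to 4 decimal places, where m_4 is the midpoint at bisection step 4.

-0.1353

u = -0.5 gives h = -0.5, negative; keep [-0.5, 0]
u = -0.25 gives h = 0.03125, positive; keep [-0.5, -0.25]
u = -0.375 gives h = -0.277344, negative; keep [-0.375, -0.25]
u = -0.3125 gives h = -0.1353, negative; keep [-0.3125, -0.25]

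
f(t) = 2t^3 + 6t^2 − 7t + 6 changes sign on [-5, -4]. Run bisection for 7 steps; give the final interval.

f(-4.5) = -23.25 < 0, so the root lies in [-4.5, -4]
f(-4.25) = -9.40625 < 0, so the root lies in [-4.25, -4]
f(-4.125) = -3.410156 < 0, so the root lies in [-4.125, -4]
f(-4.0625) = -0.6333 < 0, so the root lies in [-4.0625, -4]
f(-4.03125) = 0.7011 > 0, so the root lies in [-4.0625, -4.03125]
f(-4.046875) = 0.0384 > 0, so the root lies in [-4.0625, -4.046875]
f(-4.0546875) = -0.2963 < 0, so the root lies in [-4.0546875, -4.046875]

[-4.0546875, -4.046875]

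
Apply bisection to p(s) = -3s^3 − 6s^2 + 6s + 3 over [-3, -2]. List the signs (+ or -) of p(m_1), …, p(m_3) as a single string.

-++

m = -2.5, p(m) = -2.625 (−); new bracket [-3, -2.5]
m = -2.75, p(m) = 3.515625 (+); new bracket [-2.75, -2.5]
m = -2.625, p(m) = 0.169922 (+); new bracket [-2.625, -2.5]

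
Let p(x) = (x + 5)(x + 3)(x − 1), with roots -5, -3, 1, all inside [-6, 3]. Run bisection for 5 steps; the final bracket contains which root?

x = -1.5 gives p = -13.125, negative; keep [-1.5, 3]
x = 0.75 gives p = -5.390625, negative; keep [0.75, 3]
x = 1.875 gives p = 29.326172, positive; keep [0.75, 1.875]
x = 1.3125 gives p = 8.5071, positive; keep [0.75, 1.3125]
x = 1.03125 gives p = 0.7598, positive; keep [0.75, 1.03125]

1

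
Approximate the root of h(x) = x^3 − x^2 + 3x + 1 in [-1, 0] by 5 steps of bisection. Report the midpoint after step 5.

h(-0.5) = -0.875 < 0, so the root lies in [-0.5, 0]
h(-0.25) = 0.171875 > 0, so the root lies in [-0.5, -0.25]
h(-0.375) = -0.318359 < 0, so the root lies in [-0.375, -0.25]
h(-0.3125) = -0.0657 < 0, so the root lies in [-0.3125, -0.25]
h(-0.28125) = 0.0549 > 0, so the root lies in [-0.3125, -0.28125]

-0.28125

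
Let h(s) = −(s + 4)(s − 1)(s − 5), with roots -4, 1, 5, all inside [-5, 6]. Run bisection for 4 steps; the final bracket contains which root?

-4

midpoint 0.5: h = -10.125 < 0 → [-5, 0.5]
midpoint -2.25: h = -41.234375 < 0 → [-5, -2.25]
midpoint -3.625: h = -14.958984 < 0 → [-5, -3.625]
midpoint -4.3125: h = 15.4602 > 0 → [-4.3125, -3.625]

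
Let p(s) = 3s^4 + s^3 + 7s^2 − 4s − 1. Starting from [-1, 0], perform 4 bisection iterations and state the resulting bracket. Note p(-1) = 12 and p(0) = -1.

p(-0.5) = 2.8125 > 0, so the root lies in [-0.5, 0]
p(-0.25) = 0.433594 > 0, so the root lies in [-0.25, 0]
p(-0.125) = -0.391846 < 0, so the root lies in [-0.25, -0.125]
p(-0.1875) = -0.0068 < 0, so the root lies in [-0.25, -0.1875]

[-0.25, -0.1875]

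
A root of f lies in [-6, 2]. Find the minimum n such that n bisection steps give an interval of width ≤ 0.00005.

18

Width after n steps is 8/2^n. Need 2^n ≥ 8/0.00005 = 160000.
2^17 = 131072 < 160000 ≤ 2^18 = 262144, so n = 18.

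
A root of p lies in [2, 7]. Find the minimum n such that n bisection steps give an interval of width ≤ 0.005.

10

Width after n steps is 5/2^n. Need 2^n ≥ 5/0.005 = 1000.
2^9 = 512 < 1000 ≤ 2^10 = 1024, so n = 10.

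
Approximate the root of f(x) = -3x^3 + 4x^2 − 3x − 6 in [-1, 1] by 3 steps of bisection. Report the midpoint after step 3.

-0.75

x = 0 gives f = -6, negative; keep [-1, 0]
x = -0.5 gives f = -3.125, negative; keep [-1, -0.5]
x = -0.75 gives f = -0.234375, negative; keep [-1, -0.75]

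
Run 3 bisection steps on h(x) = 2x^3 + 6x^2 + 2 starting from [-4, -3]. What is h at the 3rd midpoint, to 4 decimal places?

-0.4414

h(-3.5) = -10.25 < 0, so the root lies in [-3.5, -3]
h(-3.25) = -3.28125 < 0, so the root lies in [-3.25, -3]
h(-3.125) = -0.441406 < 0, so the root lies in [-3.125, -3]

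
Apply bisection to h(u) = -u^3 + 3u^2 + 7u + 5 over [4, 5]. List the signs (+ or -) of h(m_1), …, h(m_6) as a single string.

+-++-+

m = 4.5, h(m) = 6.125 (+); new bracket [4.5, 5]
m = 4.75, h(m) = -1.234375 (−); new bracket [4.5, 4.75]
m = 4.625, h(m) = 2.615234 (+); new bracket [4.625, 4.75]
m = 4.6875, h(m) = 0.7336 (+); new bracket [4.6875, 4.75]
m = 4.71875, h(m) = -0.2395 (−); new bracket [4.6875, 4.71875]
m = 4.703125, h(m) = 0.2498 (+); new bracket [4.703125, 4.71875]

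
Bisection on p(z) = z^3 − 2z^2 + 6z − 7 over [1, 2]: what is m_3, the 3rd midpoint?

1.375

p(1.5) = 0.875 > 0, so the root lies in [1, 1.5]
p(1.25) = -0.671875 < 0, so the root lies in [1.25, 1.5]
p(1.375) = 0.068359 > 0, so the root lies in [1.25, 1.375]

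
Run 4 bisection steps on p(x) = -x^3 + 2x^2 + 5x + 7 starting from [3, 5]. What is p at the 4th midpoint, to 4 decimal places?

x = 4 gives p = -5, negative; keep [3, 4]
x = 3.5 gives p = 6.125, positive; keep [3.5, 4]
x = 3.75 gives p = 1.140625, positive; keep [3.75, 4]
x = 3.875 gives p = -1.7793, negative; keep [3.75, 3.875]

-1.7793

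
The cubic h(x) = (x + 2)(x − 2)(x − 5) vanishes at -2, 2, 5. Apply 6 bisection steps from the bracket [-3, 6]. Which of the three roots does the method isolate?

-2

m = 1.5, h(m) = 6.125 (+); new bracket [-3, 1.5]
m = -0.75, h(m) = 19.765625 (+); new bracket [-3, -0.75]
m = -1.875, h(m) = 3.330078 (+); new bracket [-3, -1.875]
m = -2.4375, h(m) = -14.4392 (−); new bracket [-2.4375, -1.875]
m = -2.15625, h(m) = -4.6474 (−); new bracket [-2.15625, -1.875]
m = -2.015625, h(m) = -0.4402 (−); new bracket [-2.015625, -1.875]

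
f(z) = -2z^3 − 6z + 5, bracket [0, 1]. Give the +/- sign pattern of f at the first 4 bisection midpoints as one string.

z = 0.5 gives f = 1.75, positive; keep [0.5, 1]
z = 0.75 gives f = -0.34375, negative; keep [0.5, 0.75]
z = 0.625 gives f = 0.761719, positive; keep [0.625, 0.75]
z = 0.6875 gives f = 0.2251, positive; keep [0.6875, 0.75]

+-++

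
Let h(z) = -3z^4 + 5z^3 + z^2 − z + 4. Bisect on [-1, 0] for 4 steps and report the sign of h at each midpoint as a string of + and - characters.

+++-

midpoint -0.5: h = 3.9375 > 0 → [-1, -0.5]
midpoint -0.75: h = 2.253906 > 0 → [-1, -0.75]
midpoint -0.875: h = 0.532471 > 0 → [-1, -0.875]
midpoint -0.9375: h = -0.6209 < 0 → [-0.9375, -0.875]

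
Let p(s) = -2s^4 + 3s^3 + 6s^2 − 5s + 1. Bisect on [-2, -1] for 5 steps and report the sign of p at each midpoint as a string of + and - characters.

m = -1.5, p(m) = 1.75 (+); new bracket [-2, -1.5]
m = -1.75, p(m) = -6.710938 (−); new bracket [-1.75, -1.5]
m = -1.625, p(m) = -1.850098 (−); new bracket [-1.625, -1.5]
m = -1.5625, p(m) = 0.0959 (+); new bracket [-1.625, -1.5625]
m = -1.59375, p(m) = -0.8392 (−); new bracket [-1.59375, -1.5625]

+--+-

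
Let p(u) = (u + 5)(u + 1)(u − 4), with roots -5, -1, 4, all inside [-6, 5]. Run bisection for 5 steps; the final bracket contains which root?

p(-0.5) = -10.125 < 0, so the root lies in [-0.5, 5]
p(2.25) = -41.234375 < 0, so the root lies in [2.25, 5]
p(3.625) = -14.958984 < 0, so the root lies in [3.625, 5]
p(4.3125) = 15.4602 > 0, so the root lies in [3.625, 4.3125]
p(3.96875) = -1.3926 < 0, so the root lies in [3.96875, 4.3125]

4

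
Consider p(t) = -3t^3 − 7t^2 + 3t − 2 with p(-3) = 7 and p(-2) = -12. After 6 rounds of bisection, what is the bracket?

[-2.78125, -2.765625]

midpoint -2.5: p = -6.375 < 0 → [-3, -2.5]
midpoint -2.75: p = -0.796875 < 0 → [-3, -2.75]
midpoint -2.875: p = 2.806641 > 0 → [-2.875, -2.75]
midpoint -2.8125: p = 0.9333 > 0 → [-2.8125, -2.75]
midpoint -2.78125: p = 0.0506 > 0 → [-2.78125, -2.75]
midpoint -2.765625: p = -0.3775 < 0 → [-2.78125, -2.765625]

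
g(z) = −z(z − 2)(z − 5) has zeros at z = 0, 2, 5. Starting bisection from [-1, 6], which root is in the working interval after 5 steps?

5

midpoint 2.5: g = 3.125 > 0 → [2.5, 6]
midpoint 4.25: g = 7.171875 > 0 → [4.25, 6]
midpoint 5.125: g = -2.001953 < 0 → [4.25, 5.125]
midpoint 4.6875: g = 3.9368 > 0 → [4.6875, 5.125]
midpoint 4.90625: g = 1.3368 > 0 → [4.90625, 5.125]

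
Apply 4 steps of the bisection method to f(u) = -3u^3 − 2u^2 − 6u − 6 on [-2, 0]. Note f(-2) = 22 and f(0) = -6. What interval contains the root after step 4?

[-1, -0.875]

m = -1, f(m) = 1 (+); new bracket [-1, 0]
m = -0.5, f(m) = -3.125 (−); new bracket [-1, -0.5]
m = -0.75, f(m) = -1.359375 (−); new bracket [-1, -0.75]
m = -0.875, f(m) = -0.2715 (−); new bracket [-1, -0.875]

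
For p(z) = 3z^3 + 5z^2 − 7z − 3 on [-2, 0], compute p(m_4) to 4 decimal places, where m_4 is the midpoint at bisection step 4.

0.1699

m = -1, p(m) = 6 (+); new bracket [-1, 0]
m = -0.5, p(m) = 1.375 (+); new bracket [-0.5, 0]
m = -0.25, p(m) = -0.984375 (−); new bracket [-0.5, -0.25]
m = -0.375, p(m) = 0.1699 (+); new bracket [-0.375, -0.25]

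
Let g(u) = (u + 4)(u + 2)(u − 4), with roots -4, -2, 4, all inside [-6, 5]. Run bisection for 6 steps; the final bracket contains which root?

4

u = -0.5 gives g = -23.625, negative; keep [-0.5, 5]
u = 2.25 gives g = -46.484375, negative; keep [2.25, 5]
u = 3.625 gives g = -16.083984, negative; keep [3.625, 5]
u = 4.3125 gives g = 16.3977, positive; keep [3.625, 4.3125]
u = 3.96875 gives g = -1.4864, negative; keep [3.96875, 4.3125]
u = 4.140625 gives g = 7.0296, positive; keep [3.96875, 4.140625]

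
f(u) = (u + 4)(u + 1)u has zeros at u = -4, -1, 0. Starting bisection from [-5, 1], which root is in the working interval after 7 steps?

-4

u = -2 gives f = 4, positive; keep [-5, -2]
u = -3.5 gives f = 4.375, positive; keep [-5, -3.5]
u = -4.25 gives f = -3.453125, negative; keep [-4.25, -3.5]
u = -3.875 gives f = 1.3926, positive; keep [-4.25, -3.875]
u = -4.0625 gives f = -0.7776, negative; keep [-4.0625, -3.875]
u = -3.96875 gives f = 0.3682, positive; keep [-4.0625, -3.96875]
u = -4.015625 gives f = -0.1892, negative; keep [-4.015625, -3.96875]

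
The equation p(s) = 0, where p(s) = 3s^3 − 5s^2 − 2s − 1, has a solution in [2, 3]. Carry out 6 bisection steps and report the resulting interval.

[2.0625, 2.078125]

s = 2.5 gives p = 9.625, positive; keep [2, 2.5]
s = 2.25 gives p = 3.359375, positive; keep [2, 2.25]
s = 2.125 gives p = 0.958984, positive; keep [2, 2.125]
s = 2.0625 gives p = -0.0735, negative; keep [2.0625, 2.125]
s = 2.09375 gives p = 0.4292, positive; keep [2.0625, 2.09375]
s = 2.078125 gives p = 0.1745, positive; keep [2.0625, 2.078125]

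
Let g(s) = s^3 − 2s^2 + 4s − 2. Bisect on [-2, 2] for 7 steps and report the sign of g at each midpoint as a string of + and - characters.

g(0) = -2 < 0, so the root lies in [0, 2]
g(1) = 1 > 0, so the root lies in [0, 1]
g(0.5) = -0.375 < 0, so the root lies in [0.5, 1]
g(0.75) = 0.2969 > 0, so the root lies in [0.5, 0.75]
g(0.625) = -0.0371 < 0, so the root lies in [0.625, 0.75]
g(0.6875) = 0.1296 > 0, so the root lies in [0.625, 0.6875]
g(0.65625) = 0.0463 > 0, so the root lies in [0.625, 0.65625]

-+-+-++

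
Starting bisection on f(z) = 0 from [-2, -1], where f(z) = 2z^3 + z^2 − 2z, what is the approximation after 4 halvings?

f(-1.5) = -1.5 < 0, so the root lies in [-1.5, -1]
f(-1.25) = 0.15625 > 0, so the root lies in [-1.5, -1.25]
f(-1.375) = -0.558594 < 0, so the root lies in [-1.375, -1.25]
f(-1.3125) = -0.1743 < 0, so the root lies in [-1.3125, -1.25]

-1.3125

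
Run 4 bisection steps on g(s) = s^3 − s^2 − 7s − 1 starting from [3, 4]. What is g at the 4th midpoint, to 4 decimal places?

-1.0872

m = 3.5, g(m) = 5.125 (+); new bracket [3, 3.5]
m = 3.25, g(m) = 0.015625 (+); new bracket [3, 3.25]
m = 3.125, g(m) = -2.123047 (−); new bracket [3.125, 3.25]
m = 3.1875, g(m) = -1.0872 (−); new bracket [3.1875, 3.25]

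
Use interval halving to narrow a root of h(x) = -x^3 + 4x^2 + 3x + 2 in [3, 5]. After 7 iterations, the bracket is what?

[4.71875, 4.734375]

m = 4, h(m) = 14 (+); new bracket [4, 5]
m = 4.5, h(m) = 5.375 (+); new bracket [4.5, 5]
m = 4.75, h(m) = -0.671875 (−); new bracket [4.5, 4.75]
m = 4.625, h(m) = 2.5059 (+); new bracket [4.625, 4.75]
m = 4.6875, h(m) = 0.9563 (+); new bracket [4.6875, 4.75]
m = 4.71875, h(m) = 0.1521 (+); new bracket [4.71875, 4.75]
m = 4.734375, h(m) = -0.2574 (−); new bracket [4.71875, 4.734375]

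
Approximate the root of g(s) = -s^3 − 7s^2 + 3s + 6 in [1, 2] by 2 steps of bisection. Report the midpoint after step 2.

1.25

g(1.5) = -8.625 < 0, so the root lies in [1, 1.5]
g(1.25) = -3.140625 < 0, so the root lies in [1, 1.25]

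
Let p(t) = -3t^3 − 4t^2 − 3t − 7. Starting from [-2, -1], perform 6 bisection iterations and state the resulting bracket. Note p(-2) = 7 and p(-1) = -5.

p(-1.5) = -1.375 < 0, so the root lies in [-2, -1.5]
p(-1.75) = 2.078125 > 0, so the root lies in [-1.75, -1.5]
p(-1.625) = 0.185547 > 0, so the root lies in [-1.625, -1.5]
p(-1.5625) = -0.634 < 0, so the root lies in [-1.625, -1.5625]
p(-1.59375) = -0.2343 < 0, so the root lies in [-1.625, -1.59375]
p(-1.609375) = -0.027 < 0, so the root lies in [-1.625, -1.609375]

[-1.625, -1.609375]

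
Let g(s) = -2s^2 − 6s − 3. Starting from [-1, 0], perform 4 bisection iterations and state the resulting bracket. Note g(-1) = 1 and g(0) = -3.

s = -0.5 gives g = -0.5, negative; keep [-1, -0.5]
s = -0.75 gives g = 0.375, positive; keep [-0.75, -0.5]
s = -0.625 gives g = -0.03125, negative; keep [-0.75, -0.625]
s = -0.6875 gives g = 0.1797, positive; keep [-0.6875, -0.625]

[-0.6875, -0.625]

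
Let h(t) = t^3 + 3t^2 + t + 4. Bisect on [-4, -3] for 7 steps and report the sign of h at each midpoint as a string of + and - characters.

m = -3.5, h(m) = -5.625 (−); new bracket [-3.5, -3]
m = -3.25, h(m) = -1.890625 (−); new bracket [-3.25, -3]
m = -3.125, h(m) = -0.345703 (−); new bracket [-3.125, -3]
m = -3.0625, h(m) = 0.3513 (+); new bracket [-3.125, -3.0625]
m = -3.09375, h(m) = 0.0089 (+); new bracket [-3.125, -3.09375]
m = -3.109375, h(m) = -0.1668 (−); new bracket [-3.109375, -3.09375]
m = -3.1015625, h(m) = -0.0786 (−); new bracket [-3.1015625, -3.09375]

---++--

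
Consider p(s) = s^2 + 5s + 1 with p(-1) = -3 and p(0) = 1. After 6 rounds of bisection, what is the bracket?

[-0.21875, -0.203125]

p(-0.5) = -1.25 < 0, so the root lies in [-0.5, 0]
p(-0.25) = -0.1875 < 0, so the root lies in [-0.25, 0]
p(-0.125) = 0.390625 > 0, so the root lies in [-0.25, -0.125]
p(-0.1875) = 0.0977 > 0, so the root lies in [-0.25, -0.1875]
p(-0.21875) = -0.0459 < 0, so the root lies in [-0.21875, -0.1875]
p(-0.203125) = 0.0256 > 0, so the root lies in [-0.21875, -0.203125]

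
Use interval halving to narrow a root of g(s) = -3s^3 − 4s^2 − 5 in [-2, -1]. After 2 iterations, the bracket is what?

[-2, -1.75]

midpoint -1.5: g = -3.875 < 0 → [-2, -1.5]
midpoint -1.75: g = -1.171875 < 0 → [-2, -1.75]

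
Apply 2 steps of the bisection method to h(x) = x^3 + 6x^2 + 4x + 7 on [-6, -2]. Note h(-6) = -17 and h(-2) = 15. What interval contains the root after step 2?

[-6, -5]

m = -4, h(m) = 23 (+); new bracket [-6, -4]
m = -5, h(m) = 12 (+); new bracket [-6, -5]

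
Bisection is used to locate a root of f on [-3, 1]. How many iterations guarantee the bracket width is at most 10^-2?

Width after n steps is 4/2^n. Need 2^n ≥ 4/10^-2 = 400.
2^8 = 256 < 400 ≤ 2^9 = 512, so n = 9.

9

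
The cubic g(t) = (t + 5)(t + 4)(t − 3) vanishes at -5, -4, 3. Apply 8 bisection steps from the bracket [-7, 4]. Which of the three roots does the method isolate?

3

m = -1.5, g(m) = -39.375 (−); new bracket [-1.5, 4]
m = 1.25, g(m) = -57.421875 (−); new bracket [1.25, 4]
m = 2.625, g(m) = -18.943359 (−); new bracket [2.625, 4]
m = 3.3125, g(m) = 18.9954 (+); new bracket [2.625, 3.3125]
m = 2.96875, g(m) = -1.7354 (−); new bracket [2.96875, 3.3125]
m = 3.140625, g(m) = 8.1744 (+); new bracket [2.96875, 3.140625]
m = 3.0546875, g(m) = 3.1075 (+); new bracket [2.96875, 3.0546875]
m = 3.01171875, g(m) = 0.6583 (+); new bracket [2.96875, 3.01171875]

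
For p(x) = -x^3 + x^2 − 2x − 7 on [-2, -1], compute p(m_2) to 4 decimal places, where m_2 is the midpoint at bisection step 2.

-0.9844

p(-1.5) = 1.625 > 0, so the root lies in [-1.5, -1]
p(-1.25) = -0.984375 < 0, so the root lies in [-1.5, -1.25]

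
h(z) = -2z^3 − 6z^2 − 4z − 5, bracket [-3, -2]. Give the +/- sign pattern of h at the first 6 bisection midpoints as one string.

z = -2.5 gives h = -1.25, negative; keep [-3, -2.5]
z = -2.75 gives h = 2.21875, positive; keep [-2.75, -2.5]
z = -2.625 gives h = 0.332031, positive; keep [-2.625, -2.5]
z = -2.5625 gives h = -0.4956, negative; keep [-2.625, -2.5625]
z = -2.59375 gives h = -0.0911, negative; keep [-2.625, -2.59375]
z = -2.609375 gives h = 0.1181, positive; keep [-2.609375, -2.59375]

-++--+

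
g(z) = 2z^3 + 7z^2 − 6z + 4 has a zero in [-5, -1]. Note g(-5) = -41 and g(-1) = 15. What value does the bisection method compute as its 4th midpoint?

-4.25

z = -3 gives g = 31, positive; keep [-5, -3]
z = -4 gives g = 12, positive; keep [-5, -4]
z = -4.5 gives g = -9.5, negative; keep [-4.5, -4]
z = -4.25 gives g = 2.4062, positive; keep [-4.5, -4.25]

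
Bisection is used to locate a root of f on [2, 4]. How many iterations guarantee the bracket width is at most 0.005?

Width after n steps is 2/2^n. Need 2^n ≥ 2/0.005 = 400.
2^8 = 256 < 400 ≤ 2^9 = 512, so n = 9.

9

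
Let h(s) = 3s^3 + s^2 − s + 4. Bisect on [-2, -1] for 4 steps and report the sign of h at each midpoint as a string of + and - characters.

-+-+

s = -1.5 gives h = -2.375, negative; keep [-1.5, -1]
s = -1.25 gives h = 0.953125, positive; keep [-1.5, -1.25]
s = -1.375 gives h = -0.533203, negative; keep [-1.375, -1.25]
s = -1.3125 gives h = 0.2522, positive; keep [-1.375, -1.3125]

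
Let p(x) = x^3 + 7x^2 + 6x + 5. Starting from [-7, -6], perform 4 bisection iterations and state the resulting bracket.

p(-6.5) = -12.875 < 0, so the root lies in [-6.5, -6]
p(-6.25) = -3.203125 < 0, so the root lies in [-6.25, -6]
p(-6.125) = 1.076172 > 0, so the root lies in [-6.25, -6.125]
p(-6.1875) = -1.0183 < 0, so the root lies in [-6.1875, -6.125]

[-6.1875, -6.125]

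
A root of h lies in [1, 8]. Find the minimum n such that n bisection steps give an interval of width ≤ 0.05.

8

Width after n steps is 7/2^n. Need 2^n ≥ 7/0.05 = 140.
2^7 = 128 < 140 ≤ 2^8 = 256, so n = 8.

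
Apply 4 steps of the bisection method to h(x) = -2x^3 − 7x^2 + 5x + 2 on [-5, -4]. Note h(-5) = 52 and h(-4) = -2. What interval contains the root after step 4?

[-4.0625, -4]

x = -4.5 gives h = 20, positive; keep [-4.5, -4]
x = -4.25 gives h = 7.84375, positive; keep [-4.25, -4]
x = -4.125 gives h = 2.644531, positive; keep [-4.125, -4]
x = -4.0625 gives h = 0.2544, positive; keep [-4.0625, -4]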